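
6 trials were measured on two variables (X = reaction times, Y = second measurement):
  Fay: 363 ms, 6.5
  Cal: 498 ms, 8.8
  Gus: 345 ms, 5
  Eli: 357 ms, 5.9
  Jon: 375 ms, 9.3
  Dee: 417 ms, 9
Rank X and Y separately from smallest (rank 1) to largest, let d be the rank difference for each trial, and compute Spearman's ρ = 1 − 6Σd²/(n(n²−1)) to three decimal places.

0.771

Ranks of variable 1: 3, 6, 1, 2, 4, 5
Ranks of variable 2: 3, 4, 1, 2, 6, 5
d = r₁ − r₂: 0, 2, 0, 0, -2, 0
d²: 0, 4, 0, 0, 4, 0; Σd² = 8
ρ = 1 − 6·8/(6·35) = 1 − 48/210 = 0.771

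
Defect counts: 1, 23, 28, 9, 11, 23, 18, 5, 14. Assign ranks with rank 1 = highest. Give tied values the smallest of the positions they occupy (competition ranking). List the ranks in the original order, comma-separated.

Sorted (descending): 28, 23, 23, 18, 14, 11, 9, 5, 1
The 2 values of 23 occupy positions 2–3 → each gets rank 2.

9, 2, 1, 7, 6, 2, 4, 8, 5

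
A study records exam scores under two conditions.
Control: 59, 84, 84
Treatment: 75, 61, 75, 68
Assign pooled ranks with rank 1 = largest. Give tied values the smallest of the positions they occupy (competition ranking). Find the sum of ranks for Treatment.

Sorted (descending): 84, 84, 75, 75, 68, 61, 59
The 2 values of 84 occupy positions 1–2 → each gets rank 1.
The 2 values of 75 occupy positions 3–4 → each gets rank 3.
Treatment values → pooled ranks: 75→3, 61→6, 75→3, 68→5
Rank sum = 3 + 6 + 3 + 5 = 17

17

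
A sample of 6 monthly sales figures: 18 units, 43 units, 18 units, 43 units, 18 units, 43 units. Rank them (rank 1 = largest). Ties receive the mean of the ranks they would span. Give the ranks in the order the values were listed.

Sorted (descending): 43, 43, 43, 18, 18, 18
The 3 values of 43 occupy positions 1–3 → average rank 2.
The 3 values of 18 occupy positions 4–6 → average rank 5.

5, 2, 5, 2, 5, 2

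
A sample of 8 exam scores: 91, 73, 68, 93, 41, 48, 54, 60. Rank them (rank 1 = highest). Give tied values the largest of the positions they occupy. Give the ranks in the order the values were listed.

2, 3, 4, 1, 8, 7, 6, 5

Sorted (descending): 93, 91, 73, 68, 60, 54, 48, 41
No ties — each value takes its position as its rank.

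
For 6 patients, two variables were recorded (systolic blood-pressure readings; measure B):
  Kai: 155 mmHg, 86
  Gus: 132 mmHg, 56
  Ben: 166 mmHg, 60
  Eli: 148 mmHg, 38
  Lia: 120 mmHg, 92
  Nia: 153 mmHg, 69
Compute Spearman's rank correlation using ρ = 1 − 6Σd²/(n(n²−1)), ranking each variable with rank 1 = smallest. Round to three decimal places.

-0.086

Ranks of variable 1: 5, 2, 6, 3, 1, 4
Ranks of variable 2: 5, 2, 3, 1, 6, 4
d = r₁ − r₂: 0, 0, 3, 2, -5, 0
d²: 0, 0, 9, 4, 25, 0; Σd² = 38
ρ = 1 − 6·38/(6·35) = 1 − 228/210 = -0.086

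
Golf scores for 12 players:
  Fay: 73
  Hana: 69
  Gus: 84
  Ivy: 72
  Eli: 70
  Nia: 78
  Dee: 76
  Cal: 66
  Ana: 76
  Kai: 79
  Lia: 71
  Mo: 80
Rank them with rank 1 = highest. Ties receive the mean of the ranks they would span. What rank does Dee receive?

5.5

Sorted (descending): 84, 80, 79, 78, 76, 76, 73, 72, 71, 70, 69, 66
The 2 values of 76 occupy positions 5–6 → average rank (5+6)/2 = 5.5.
Dee has value 76 → rank 5.5.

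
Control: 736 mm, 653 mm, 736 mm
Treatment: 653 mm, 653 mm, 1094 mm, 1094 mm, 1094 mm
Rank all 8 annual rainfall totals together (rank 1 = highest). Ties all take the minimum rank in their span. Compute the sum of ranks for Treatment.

15

Sorted (descending): 1094, 1094, 1094, 736, 736, 653, 653, 653
The 3 values of 1094 occupy positions 1–3 → each gets rank 1.
The 2 values of 736 occupy positions 4–5 → each gets rank 4.
The 3 values of 653 occupy positions 6–8 → each gets rank 6.
Treatment values → pooled ranks: 653→6, 653→6, 1094→1, 1094→1, 1094→1
Rank sum = 6 + 6 + 1 + 1 + 1 = 15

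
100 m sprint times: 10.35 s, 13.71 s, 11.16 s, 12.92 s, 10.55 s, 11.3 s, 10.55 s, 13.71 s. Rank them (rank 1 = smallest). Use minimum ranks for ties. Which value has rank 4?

11.16

Sorted (ascending): 10.35, 10.55, 10.55, 11.16, 11.3, 12.92, 13.71, 13.71
The 2 values of 10.55 occupy positions 2–3 → each gets rank 2.
The 2 values of 13.71 occupy positions 7–8 → each gets rank 7.
Rank 4 → value 11.16.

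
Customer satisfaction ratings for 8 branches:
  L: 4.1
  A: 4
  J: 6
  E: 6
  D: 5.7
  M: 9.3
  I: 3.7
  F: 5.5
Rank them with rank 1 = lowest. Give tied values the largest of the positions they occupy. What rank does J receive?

7

Sorted (ascending): 3.7, 4, 4.1, 5.5, 5.7, 6, 6, 9.3
The 2 values of 6 occupy positions 6–7 → each gets rank 7.
J has value 6 → rank 7.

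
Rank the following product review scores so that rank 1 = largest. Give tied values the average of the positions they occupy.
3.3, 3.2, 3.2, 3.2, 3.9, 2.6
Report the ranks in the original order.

Sorted (descending): 3.9, 3.3, 3.2, 3.2, 3.2, 2.6
The 3 values of 3.2 occupy positions 3–5 → average rank 4.

2, 4, 4, 4, 1, 6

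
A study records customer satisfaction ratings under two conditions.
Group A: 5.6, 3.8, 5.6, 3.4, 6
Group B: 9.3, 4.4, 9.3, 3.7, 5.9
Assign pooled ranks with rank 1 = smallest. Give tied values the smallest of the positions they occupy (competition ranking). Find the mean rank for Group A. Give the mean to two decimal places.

Sorted (ascending): 3.4, 3.7, 3.8, 4.4, 5.6, 5.6, 5.9, 6, 9.3, 9.3
The 2 values of 5.6 occupy positions 5–6 → each gets rank 5.
The 2 values of 9.3 occupy positions 9–10 → each gets rank 9.
Group A values → pooled ranks: 5.6→5, 3.8→3, 5.6→5, 3.4→1, 6→8
Mean rank = (5 + 3 + 5 + 1 + 8) / 5 = 4.40

4.40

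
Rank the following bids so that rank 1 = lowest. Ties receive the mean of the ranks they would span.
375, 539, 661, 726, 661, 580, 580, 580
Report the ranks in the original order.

Sorted (ascending): 375, 539, 580, 580, 580, 661, 661, 726
The 3 values of 580 occupy positions 3–5 → average rank 4.
The 2 values of 661 occupy positions 6–7 → average rank (6+7)/2 = 6.5.

1, 2, 6.5, 8, 6.5, 4, 4, 4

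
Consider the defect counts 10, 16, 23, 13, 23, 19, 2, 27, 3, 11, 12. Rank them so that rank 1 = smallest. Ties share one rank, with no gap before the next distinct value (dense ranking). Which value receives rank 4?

Sorted (ascending): 2, 3, 10, 11, 12, 13, 16, 19, 23, 23, 27
The 2 values of 23 share dense rank 9.
Remaining distinct values take the next consecutive integers.
Rank 4 → value 11.

11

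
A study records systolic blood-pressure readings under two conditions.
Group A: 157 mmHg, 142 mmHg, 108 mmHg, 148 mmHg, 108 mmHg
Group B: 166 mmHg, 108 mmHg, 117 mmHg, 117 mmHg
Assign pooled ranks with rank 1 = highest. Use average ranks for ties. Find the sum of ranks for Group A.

25

Sorted (descending): 166, 157, 148, 142, 117, 117, 108, 108, 108
The 2 values of 117 occupy positions 5–6 → average rank (5+6)/2 = 5.5.
The 3 values of 108 occupy positions 7–9 → average rank 8.
Group A values → pooled ranks: 157→2, 142→4, 108→8, 148→3, 108→8
Rank sum = 2 + 4 + 8 + 3 + 8 = 25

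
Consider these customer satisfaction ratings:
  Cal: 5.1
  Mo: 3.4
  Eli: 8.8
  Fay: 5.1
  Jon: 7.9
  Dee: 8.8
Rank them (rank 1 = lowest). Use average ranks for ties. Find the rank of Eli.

Sorted (ascending): 3.4, 5.1, 5.1, 7.9, 8.8, 8.8
The 2 values of 5.1 occupy positions 2–3 → average rank (2+3)/2 = 2.5.
The 2 values of 8.8 occupy positions 5–6 → average rank (5+6)/2 = 5.5.
Eli has value 8.8 → rank 5.5.

5.5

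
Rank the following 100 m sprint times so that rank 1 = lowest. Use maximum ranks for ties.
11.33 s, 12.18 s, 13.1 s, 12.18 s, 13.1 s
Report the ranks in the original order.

Sorted (ascending): 11.33, 12.18, 12.18, 13.1, 13.1
The 2 values of 12.18 occupy positions 2–3 → each gets rank 3.
The 2 values of 13.1 occupy positions 4–5 → each gets rank 5.

1, 3, 5, 3, 5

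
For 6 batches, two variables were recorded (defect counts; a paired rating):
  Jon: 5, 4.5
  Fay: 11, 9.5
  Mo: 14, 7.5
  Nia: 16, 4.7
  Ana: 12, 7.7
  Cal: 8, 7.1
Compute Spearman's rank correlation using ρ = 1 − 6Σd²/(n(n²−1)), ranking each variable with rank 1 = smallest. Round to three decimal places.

Ranks of variable 1: 1, 3, 5, 6, 4, 2
Ranks of variable 2: 1, 6, 4, 2, 5, 3
d = r₁ − r₂: 0, -3, 1, 4, -1, -1
d²: 0, 9, 1, 16, 1, 1; Σd² = 28
ρ = 1 − 6·28/(6·35) = 1 − 168/210 = 0.200

0.200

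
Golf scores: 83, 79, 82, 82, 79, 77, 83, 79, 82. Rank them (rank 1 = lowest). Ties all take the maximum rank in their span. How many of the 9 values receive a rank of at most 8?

7

Sorted (ascending): 77, 79, 79, 79, 82, 82, 82, 83, 83
The 3 values of 79 occupy positions 2–4 → each gets rank 4.
The 3 values of 82 occupy positions 5–7 → each gets rank 7.
The 2 values of 83 occupy positions 8–9 → each gets rank 9.
Ranks ≤ 8: {1, 4, 4, 4, 7, 7, 7} → 7 values.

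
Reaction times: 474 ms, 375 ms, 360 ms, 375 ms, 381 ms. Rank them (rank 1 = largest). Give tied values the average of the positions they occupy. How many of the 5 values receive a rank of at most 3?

2

Sorted (descending): 474, 381, 375, 375, 360
The 2 values of 375 occupy positions 3–4 → average rank (3+4)/2 = 3.5.
Ranks ≤ 3: {1, 2} → 2 values.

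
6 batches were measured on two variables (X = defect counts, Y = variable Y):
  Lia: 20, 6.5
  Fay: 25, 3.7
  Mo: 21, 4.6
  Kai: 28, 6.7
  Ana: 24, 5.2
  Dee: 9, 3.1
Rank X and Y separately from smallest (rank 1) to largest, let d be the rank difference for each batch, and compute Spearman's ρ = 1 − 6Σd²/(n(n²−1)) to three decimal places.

Ranks of variable 1: 2, 5, 3, 6, 4, 1
Ranks of variable 2: 5, 2, 3, 6, 4, 1
d = r₁ − r₂: -3, 3, 0, 0, 0, 0
d²: 9, 9, 0, 0, 0, 0; Σd² = 18
ρ = 1 − 6·18/(6·35) = 1 − 108/210 = 0.486

0.486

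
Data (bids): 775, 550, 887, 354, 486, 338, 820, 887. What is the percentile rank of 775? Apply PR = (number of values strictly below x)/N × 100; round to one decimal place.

N = 8.
Strictly below 775: 4. Equal to 775: 1.
PR = 4/8 × 100 = 50.0

50.0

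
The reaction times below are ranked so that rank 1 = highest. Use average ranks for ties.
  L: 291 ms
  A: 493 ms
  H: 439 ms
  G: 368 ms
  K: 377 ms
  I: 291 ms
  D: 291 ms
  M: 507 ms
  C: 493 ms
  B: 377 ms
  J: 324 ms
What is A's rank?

2.5

Sorted (descending): 507, 493, 493, 439, 377, 377, 368, 324, 291, 291, 291
The 2 values of 493 occupy positions 2–3 → average rank (2+3)/2 = 2.5.
The 2 values of 377 occupy positions 5–6 → average rank (5+6)/2 = 5.5.
The 3 values of 291 occupy positions 9–11 → average rank 10.
A has value 493 ms → rank 2.5.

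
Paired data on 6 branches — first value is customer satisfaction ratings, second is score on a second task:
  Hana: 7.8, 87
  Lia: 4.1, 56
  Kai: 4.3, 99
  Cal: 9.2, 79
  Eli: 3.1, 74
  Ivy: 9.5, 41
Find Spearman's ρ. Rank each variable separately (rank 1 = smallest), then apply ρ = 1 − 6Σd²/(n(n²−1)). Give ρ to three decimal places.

-0.143

Ranks of variable 1: 4, 2, 3, 5, 1, 6
Ranks of variable 2: 5, 2, 6, 4, 3, 1
d = r₁ − r₂: -1, 0, -3, 1, -2, 5
d²: 1, 0, 9, 1, 4, 25; Σd² = 40
ρ = 1 − 6·40/(6·35) = 1 − 240/210 = -0.143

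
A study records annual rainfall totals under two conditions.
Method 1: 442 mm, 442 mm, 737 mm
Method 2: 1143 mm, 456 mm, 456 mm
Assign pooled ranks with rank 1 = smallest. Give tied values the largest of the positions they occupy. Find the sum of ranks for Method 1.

9

Sorted (ascending): 442, 442, 456, 456, 737, 1143
The 2 values of 442 occupy positions 1–2 → each gets rank 2.
The 2 values of 456 occupy positions 3–4 → each gets rank 4.
Method 1 values → pooled ranks: 442→2, 442→2, 737→5
Rank sum = 2 + 2 + 5 = 9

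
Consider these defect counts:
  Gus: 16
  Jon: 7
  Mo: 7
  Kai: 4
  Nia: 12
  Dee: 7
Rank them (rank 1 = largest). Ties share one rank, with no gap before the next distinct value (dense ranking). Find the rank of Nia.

Sorted (descending): 16, 12, 7, 7, 7, 4
The 3 values of 7 share dense rank 3.
Remaining distinct values take the next consecutive integers.
Nia has value 12 → rank 2.

2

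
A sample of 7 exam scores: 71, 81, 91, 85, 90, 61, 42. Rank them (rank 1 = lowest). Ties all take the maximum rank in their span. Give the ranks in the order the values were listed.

Sorted (ascending): 42, 61, 71, 81, 85, 90, 91
No ties — each value takes its position as its rank.

3, 4, 7, 5, 6, 2, 1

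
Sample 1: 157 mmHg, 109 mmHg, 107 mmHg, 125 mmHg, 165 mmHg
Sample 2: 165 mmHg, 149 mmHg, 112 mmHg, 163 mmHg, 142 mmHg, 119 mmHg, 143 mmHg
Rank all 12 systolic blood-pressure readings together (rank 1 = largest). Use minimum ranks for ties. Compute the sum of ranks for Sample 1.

36

Sorted (descending): 165, 165, 163, 157, 149, 143, 142, 125, 119, 112, 109, 107
The 2 values of 165 occupy positions 1–2 → each gets rank 1.
Sample 1 values → pooled ranks: 157→4, 109→11, 107→12, 125→8, 165→1
Rank sum = 4 + 11 + 12 + 8 + 1 = 36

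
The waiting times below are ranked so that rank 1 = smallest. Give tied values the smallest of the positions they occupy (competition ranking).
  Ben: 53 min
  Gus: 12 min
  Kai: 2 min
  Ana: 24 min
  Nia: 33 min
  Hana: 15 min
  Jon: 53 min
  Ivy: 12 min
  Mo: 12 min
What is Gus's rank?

Sorted (ascending): 2, 12, 12, 12, 15, 24, 33, 53, 53
The 3 values of 12 occupy positions 2–4 → each gets rank 2.
The 2 values of 53 occupy positions 8–9 → each gets rank 8.
Gus has value 12 min → rank 2.

2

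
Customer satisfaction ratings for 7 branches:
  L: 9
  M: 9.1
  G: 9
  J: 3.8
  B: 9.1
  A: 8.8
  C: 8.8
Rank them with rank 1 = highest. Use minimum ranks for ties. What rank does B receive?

1

Sorted (descending): 9.1, 9.1, 9, 9, 8.8, 8.8, 3.8
The 2 values of 9.1 occupy positions 1–2 → each gets rank 1.
The 2 values of 9 occupy positions 3–4 → each gets rank 3.
The 2 values of 8.8 occupy positions 5–6 → each gets rank 5.
B has value 9.1 → rank 1.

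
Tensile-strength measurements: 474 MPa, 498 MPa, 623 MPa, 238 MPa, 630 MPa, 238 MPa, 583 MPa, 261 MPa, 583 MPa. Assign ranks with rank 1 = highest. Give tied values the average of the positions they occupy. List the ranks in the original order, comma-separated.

Sorted (descending): 630, 623, 583, 583, 498, 474, 261, 238, 238
The 2 values of 583 occupy positions 3–4 → average rank (3+4)/2 = 3.5.
The 2 values of 238 occupy positions 8–9 → average rank (8+9)/2 = 8.5.

6, 5, 2, 8.5, 1, 8.5, 3.5, 7, 3.5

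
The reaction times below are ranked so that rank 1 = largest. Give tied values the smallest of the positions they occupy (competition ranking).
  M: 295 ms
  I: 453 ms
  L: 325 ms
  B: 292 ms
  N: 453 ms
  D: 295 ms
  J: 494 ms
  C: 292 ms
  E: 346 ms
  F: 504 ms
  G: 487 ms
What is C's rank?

10

Sorted (descending): 504, 494, 487, 453, 453, 346, 325, 295, 295, 292, 292
The 2 values of 453 occupy positions 4–5 → each gets rank 4.
The 2 values of 295 occupy positions 8–9 → each gets rank 8.
The 2 values of 292 occupy positions 10–11 → each gets rank 10.
C has value 292 ms → rank 10.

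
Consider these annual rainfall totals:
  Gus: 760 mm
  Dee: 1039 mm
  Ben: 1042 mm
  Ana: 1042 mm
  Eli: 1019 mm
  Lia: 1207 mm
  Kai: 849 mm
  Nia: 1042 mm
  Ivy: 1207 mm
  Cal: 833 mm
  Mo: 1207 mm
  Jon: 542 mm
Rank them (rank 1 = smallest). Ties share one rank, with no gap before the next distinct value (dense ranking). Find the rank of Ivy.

Sorted (ascending): 542, 760, 833, 849, 1019, 1039, 1042, 1042, 1042, 1207, 1207, 1207
The 3 values of 1042 share dense rank 7.
The 3 values of 1207 share dense rank 8.
Remaining distinct values take the next consecutive integers.
Ivy has value 1207 mm → rank 8.

8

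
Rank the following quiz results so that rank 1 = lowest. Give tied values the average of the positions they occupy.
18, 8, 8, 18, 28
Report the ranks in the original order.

Sorted (ascending): 8, 8, 18, 18, 28
The 2 values of 8 occupy positions 1–2 → average rank (1+2)/2 = 1.5.
The 2 values of 18 occupy positions 3–4 → average rank (3+4)/2 = 3.5.

3.5, 1.5, 1.5, 3.5, 5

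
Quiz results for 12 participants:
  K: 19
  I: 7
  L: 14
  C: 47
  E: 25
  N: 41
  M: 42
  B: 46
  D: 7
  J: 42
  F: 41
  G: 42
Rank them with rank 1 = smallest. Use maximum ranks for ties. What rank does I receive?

Sorted (ascending): 7, 7, 14, 19, 25, 41, 41, 42, 42, 42, 46, 47
The 2 values of 7 occupy positions 1–2 → each gets rank 2.
The 2 values of 41 occupy positions 6–7 → each gets rank 7.
The 3 values of 42 occupy positions 8–10 → each gets rank 10.
I has value 7 → rank 2.

2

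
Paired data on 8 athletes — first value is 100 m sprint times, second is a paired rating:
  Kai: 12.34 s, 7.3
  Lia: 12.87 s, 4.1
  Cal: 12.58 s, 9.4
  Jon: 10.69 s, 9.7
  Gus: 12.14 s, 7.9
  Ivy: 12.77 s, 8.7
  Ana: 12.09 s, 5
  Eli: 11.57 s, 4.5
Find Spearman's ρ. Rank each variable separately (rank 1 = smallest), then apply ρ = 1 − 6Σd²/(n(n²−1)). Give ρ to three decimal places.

-0.214

Ranks of variable 1: 5, 8, 6, 1, 4, 7, 3, 2
Ranks of variable 2: 4, 1, 7, 8, 5, 6, 3, 2
d = r₁ − r₂: 1, 7, -1, -7, -1, 1, 0, 0
d²: 1, 49, 1, 49, 1, 1, 0, 0; Σd² = 102
ρ = 1 − 6·102/(8·63) = 1 − 612/504 = -0.214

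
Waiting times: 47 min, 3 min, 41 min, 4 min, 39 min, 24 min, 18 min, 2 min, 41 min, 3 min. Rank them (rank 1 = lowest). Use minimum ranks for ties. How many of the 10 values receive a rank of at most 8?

Sorted (ascending): 2, 3, 3, 4, 18, 24, 39, 41, 41, 47
The 2 values of 3 occupy positions 2–3 → each gets rank 2.
The 2 values of 41 occupy positions 8–9 → each gets rank 8.
Ranks ≤ 8: {1, 2, 2, 4, 5, 6, 7, 8, 8} → 9 values.

9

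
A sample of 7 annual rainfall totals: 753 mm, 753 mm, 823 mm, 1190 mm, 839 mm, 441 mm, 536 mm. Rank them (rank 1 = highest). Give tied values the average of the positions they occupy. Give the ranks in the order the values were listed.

4.5, 4.5, 3, 1, 2, 7, 6

Sorted (descending): 1190, 839, 823, 753, 753, 536, 441
The 2 values of 753 occupy positions 4–5 → average rank (4+5)/2 = 4.5.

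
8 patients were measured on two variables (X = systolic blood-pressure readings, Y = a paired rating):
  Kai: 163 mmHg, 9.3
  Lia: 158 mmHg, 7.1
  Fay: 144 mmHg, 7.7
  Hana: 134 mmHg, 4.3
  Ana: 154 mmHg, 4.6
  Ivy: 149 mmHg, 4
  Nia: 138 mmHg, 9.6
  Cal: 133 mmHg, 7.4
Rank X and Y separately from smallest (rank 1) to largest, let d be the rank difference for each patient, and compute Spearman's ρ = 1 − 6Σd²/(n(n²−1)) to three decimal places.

Ranks of variable 1: 8, 7, 4, 2, 6, 5, 3, 1
Ranks of variable 2: 7, 4, 6, 2, 3, 1, 8, 5
d = r₁ − r₂: 1, 3, -2, 0, 3, 4, -5, -4
d²: 1, 9, 4, 0, 9, 16, 25, 16; Σd² = 80
ρ = 1 − 6·80/(8·63) = 1 − 480/504 = 0.048

0.048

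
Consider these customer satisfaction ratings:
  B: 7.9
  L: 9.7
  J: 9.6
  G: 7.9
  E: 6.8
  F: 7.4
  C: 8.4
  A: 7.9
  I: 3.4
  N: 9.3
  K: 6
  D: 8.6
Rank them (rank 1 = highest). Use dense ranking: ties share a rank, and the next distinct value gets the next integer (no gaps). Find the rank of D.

4

Sorted (descending): 9.7, 9.6, 9.3, 8.6, 8.4, 7.9, 7.9, 7.9, 7.4, 6.8, 6, 3.4
The 3 values of 7.9 share dense rank 6.
Remaining distinct values take the next consecutive integers.
D has value 8.6 → rank 4.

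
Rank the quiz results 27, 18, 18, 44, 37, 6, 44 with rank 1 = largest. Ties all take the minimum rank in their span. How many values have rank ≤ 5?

Sorted (descending): 44, 44, 37, 27, 18, 18, 6
The 2 values of 44 occupy positions 1–2 → each gets rank 1.
The 2 values of 18 occupy positions 5–6 → each gets rank 5.
Ranks ≤ 5: {1, 1, 3, 4, 5, 5} → 6 values.

6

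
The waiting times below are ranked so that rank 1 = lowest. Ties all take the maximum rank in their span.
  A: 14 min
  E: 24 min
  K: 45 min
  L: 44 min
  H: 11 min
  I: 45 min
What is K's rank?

6

Sorted (ascending): 11, 14, 24, 44, 45, 45
The 2 values of 45 occupy positions 5–6 → each gets rank 6.
K has value 45 min → rank 6.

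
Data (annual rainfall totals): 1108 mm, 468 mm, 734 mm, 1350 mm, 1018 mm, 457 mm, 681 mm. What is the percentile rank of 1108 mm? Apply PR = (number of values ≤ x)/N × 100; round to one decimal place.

N = 7.
Strictly below 1108: 5. Equal to 1108: 1.
PR = 6/7 × 100 = 85.7

85.7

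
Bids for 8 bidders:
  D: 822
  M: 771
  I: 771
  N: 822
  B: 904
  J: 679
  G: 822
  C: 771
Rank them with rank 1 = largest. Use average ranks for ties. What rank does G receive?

3

Sorted (descending): 904, 822, 822, 822, 771, 771, 771, 679
The 3 values of 822 occupy positions 2–4 → average rank 3.
The 3 values of 771 occupy positions 5–7 → average rank 6.
G has value 822 → rank 3.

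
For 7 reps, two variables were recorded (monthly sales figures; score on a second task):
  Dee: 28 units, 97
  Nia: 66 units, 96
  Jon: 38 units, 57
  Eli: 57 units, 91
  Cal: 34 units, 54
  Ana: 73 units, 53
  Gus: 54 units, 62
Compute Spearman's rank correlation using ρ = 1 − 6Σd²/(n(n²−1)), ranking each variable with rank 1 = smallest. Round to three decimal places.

Ranks of variable 1: 1, 6, 3, 5, 2, 7, 4
Ranks of variable 2: 7, 6, 3, 5, 2, 1, 4
d = r₁ − r₂: -6, 0, 0, 0, 0, 6, 0
d²: 36, 0, 0, 0, 0, 36, 0; Σd² = 72
ρ = 1 − 6·72/(7·48) = 1 − 432/336 = -0.286

-0.286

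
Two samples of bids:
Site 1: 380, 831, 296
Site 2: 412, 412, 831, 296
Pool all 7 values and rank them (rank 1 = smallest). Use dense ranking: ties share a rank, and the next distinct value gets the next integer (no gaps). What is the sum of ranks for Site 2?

Sorted (ascending): 296, 296, 380, 412, 412, 831, 831
The 2 values of 296 share dense rank 1.
The 2 values of 412 share dense rank 3.
The 2 values of 831 share dense rank 4.
Remaining distinct values take the next consecutive integers.
Site 2 values → pooled ranks: 412→3, 412→3, 831→4, 296→1
Rank sum = 3 + 3 + 4 + 1 = 11

11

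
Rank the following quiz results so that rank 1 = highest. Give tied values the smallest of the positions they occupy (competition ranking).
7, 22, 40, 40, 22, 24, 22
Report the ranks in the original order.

Sorted (descending): 40, 40, 24, 22, 22, 22, 7
The 2 values of 40 occupy positions 1–2 → each gets rank 1.
The 3 values of 22 occupy positions 4–6 → each gets rank 4.

7, 4, 1, 1, 4, 3, 4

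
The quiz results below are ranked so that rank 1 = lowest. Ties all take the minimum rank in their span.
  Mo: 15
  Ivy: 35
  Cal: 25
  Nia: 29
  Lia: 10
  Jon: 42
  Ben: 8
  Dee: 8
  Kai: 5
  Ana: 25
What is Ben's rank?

Sorted (ascending): 5, 8, 8, 10, 15, 25, 25, 29, 35, 42
The 2 values of 8 occupy positions 2–3 → each gets rank 2.
The 2 values of 25 occupy positions 6–7 → each gets rank 6.
Ben has value 8 → rank 2.

2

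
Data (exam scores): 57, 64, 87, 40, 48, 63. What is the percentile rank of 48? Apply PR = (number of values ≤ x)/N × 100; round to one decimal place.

N = 6.
Strictly below 48: 1. Equal to 48: 1.
PR = 2/6 × 100 = 33.3

33.3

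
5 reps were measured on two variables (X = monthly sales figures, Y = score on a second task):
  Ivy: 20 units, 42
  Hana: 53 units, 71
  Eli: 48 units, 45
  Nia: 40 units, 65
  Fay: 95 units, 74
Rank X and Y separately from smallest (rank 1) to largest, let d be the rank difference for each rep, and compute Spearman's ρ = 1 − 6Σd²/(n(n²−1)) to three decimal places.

0.900

Ranks of variable 1: 1, 4, 3, 2, 5
Ranks of variable 2: 1, 4, 2, 3, 5
d = r₁ − r₂: 0, 0, 1, -1, 0
d²: 0, 0, 1, 1, 0; Σd² = 2
ρ = 1 − 6·2/(5·24) = 1 − 12/120 = 0.900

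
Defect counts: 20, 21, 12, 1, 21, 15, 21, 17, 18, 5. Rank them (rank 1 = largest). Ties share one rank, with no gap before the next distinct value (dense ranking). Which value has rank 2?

Sorted (descending): 21, 21, 21, 20, 18, 17, 15, 12, 5, 1
The 3 values of 21 share dense rank 1.
Remaining distinct values take the next consecutive integers.
Rank 2 → value 20.

20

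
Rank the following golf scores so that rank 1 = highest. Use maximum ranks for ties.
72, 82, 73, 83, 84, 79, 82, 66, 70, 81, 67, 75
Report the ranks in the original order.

Sorted (descending): 84, 83, 82, 82, 81, 79, 75, 73, 72, 70, 67, 66
The 2 values of 82 occupy positions 3–4 → each gets rank 4.

9, 4, 8, 2, 1, 6, 4, 12, 10, 5, 11, 7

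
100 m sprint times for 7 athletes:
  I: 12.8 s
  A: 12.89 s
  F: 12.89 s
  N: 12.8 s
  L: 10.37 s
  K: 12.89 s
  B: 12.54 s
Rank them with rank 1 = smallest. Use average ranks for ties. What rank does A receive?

6

Sorted (ascending): 10.37, 12.54, 12.8, 12.8, 12.89, 12.89, 12.89
The 2 values of 12.8 occupy positions 3–4 → average rank (3+4)/2 = 3.5.
The 3 values of 12.89 occupy positions 5–7 → average rank 6.
A has value 12.89 s → rank 6.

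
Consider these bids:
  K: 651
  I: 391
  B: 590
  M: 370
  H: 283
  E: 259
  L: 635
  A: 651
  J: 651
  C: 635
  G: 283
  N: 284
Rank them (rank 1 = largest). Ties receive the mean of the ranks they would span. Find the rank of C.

4.5

Sorted (descending): 651, 651, 651, 635, 635, 590, 391, 370, 284, 283, 283, 259
The 3 values of 651 occupy positions 1–3 → average rank 2.
The 2 values of 635 occupy positions 4–5 → average rank (4+5)/2 = 4.5.
The 2 values of 283 occupy positions 10–11 → average rank (10+11)/2 = 10.5.
C has value 635 → rank 4.5.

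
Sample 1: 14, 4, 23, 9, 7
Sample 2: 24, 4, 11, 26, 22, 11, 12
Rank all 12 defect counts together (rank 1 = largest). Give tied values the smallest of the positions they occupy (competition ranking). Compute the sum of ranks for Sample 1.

38

Sorted (descending): 26, 24, 23, 22, 14, 12, 11, 11, 9, 7, 4, 4
The 2 values of 11 occupy positions 7–8 → each gets rank 7.
The 2 values of 4 occupy positions 11–12 → each gets rank 11.
Sample 1 values → pooled ranks: 14→5, 4→11, 23→3, 9→9, 7→10
Rank sum = 5 + 11 + 3 + 9 + 10 = 38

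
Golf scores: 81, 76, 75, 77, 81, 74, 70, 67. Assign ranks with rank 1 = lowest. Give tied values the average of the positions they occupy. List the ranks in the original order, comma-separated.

7.5, 5, 4, 6, 7.5, 3, 2, 1

Sorted (ascending): 67, 70, 74, 75, 76, 77, 81, 81
The 2 values of 81 occupy positions 7–8 → average rank (7+8)/2 = 7.5.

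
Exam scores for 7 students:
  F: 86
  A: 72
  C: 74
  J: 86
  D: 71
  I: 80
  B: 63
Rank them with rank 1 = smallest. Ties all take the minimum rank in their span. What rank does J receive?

Sorted (ascending): 63, 71, 72, 74, 80, 86, 86
The 2 values of 86 occupy positions 6–7 → each gets rank 6.
J has value 86 → rank 6.

6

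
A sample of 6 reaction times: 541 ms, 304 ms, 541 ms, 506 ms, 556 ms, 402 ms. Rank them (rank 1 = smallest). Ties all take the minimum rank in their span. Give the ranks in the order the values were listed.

4, 1, 4, 3, 6, 2

Sorted (ascending): 304, 402, 506, 541, 541, 556
The 2 values of 541 occupy positions 4–5 → each gets rank 4.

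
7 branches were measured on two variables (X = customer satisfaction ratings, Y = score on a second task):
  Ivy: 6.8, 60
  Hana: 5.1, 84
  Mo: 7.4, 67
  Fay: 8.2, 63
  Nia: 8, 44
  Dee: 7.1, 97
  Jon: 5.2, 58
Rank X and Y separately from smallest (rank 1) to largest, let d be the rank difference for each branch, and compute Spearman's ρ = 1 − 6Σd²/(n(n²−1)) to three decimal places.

Ranks of variable 1: 3, 1, 5, 7, 6, 4, 2
Ranks of variable 2: 3, 6, 5, 4, 1, 7, 2
d = r₁ − r₂: 0, -5, 0, 3, 5, -3, 0
d²: 0, 25, 0, 9, 25, 9, 0; Σd² = 68
ρ = 1 − 6·68/(7·48) = 1 − 408/336 = -0.214

-0.214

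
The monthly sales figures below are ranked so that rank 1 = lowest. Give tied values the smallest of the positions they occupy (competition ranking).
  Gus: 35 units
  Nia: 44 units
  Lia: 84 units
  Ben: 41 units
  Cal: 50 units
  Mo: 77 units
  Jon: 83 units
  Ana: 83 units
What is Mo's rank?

5

Sorted (ascending): 35, 41, 44, 50, 77, 83, 83, 84
The 2 values of 83 occupy positions 6–7 → each gets rank 6.
Mo has value 77 units → rank 5.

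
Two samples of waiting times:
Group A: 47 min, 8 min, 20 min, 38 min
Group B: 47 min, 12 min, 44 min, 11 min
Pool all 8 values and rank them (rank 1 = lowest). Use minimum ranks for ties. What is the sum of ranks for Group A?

17

Sorted (ascending): 8, 11, 12, 20, 38, 44, 47, 47
The 2 values of 47 occupy positions 7–8 → each gets rank 7.
Group A values → pooled ranks: 47→7, 8→1, 20→4, 38→5
Rank sum = 7 + 1 + 4 + 5 = 17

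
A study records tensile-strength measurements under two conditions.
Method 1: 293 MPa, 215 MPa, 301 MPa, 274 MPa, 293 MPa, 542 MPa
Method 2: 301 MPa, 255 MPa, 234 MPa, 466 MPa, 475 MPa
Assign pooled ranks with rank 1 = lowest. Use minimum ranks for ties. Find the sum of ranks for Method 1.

Sorted (ascending): 215, 234, 255, 274, 293, 293, 301, 301, 466, 475, 542
The 2 values of 293 occupy positions 5–6 → each gets rank 5.
The 2 values of 301 occupy positions 7–8 → each gets rank 7.
Method 1 values → pooled ranks: 293→5, 215→1, 301→7, 274→4, 293→5, 542→11
Rank sum = 5 + 1 + 7 + 4 + 5 + 11 = 33

33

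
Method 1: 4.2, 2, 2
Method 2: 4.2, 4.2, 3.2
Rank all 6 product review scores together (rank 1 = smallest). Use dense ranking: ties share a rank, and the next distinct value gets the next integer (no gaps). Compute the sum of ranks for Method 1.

5

Sorted (ascending): 2, 2, 3.2, 4.2, 4.2, 4.2
The 2 values of 2 share dense rank 1.
The 3 values of 4.2 share dense rank 3.
Remaining distinct values take the next consecutive integers.
Method 1 values → pooled ranks: 4.2→3, 2→1, 2→1
Rank sum = 3 + 1 + 1 = 5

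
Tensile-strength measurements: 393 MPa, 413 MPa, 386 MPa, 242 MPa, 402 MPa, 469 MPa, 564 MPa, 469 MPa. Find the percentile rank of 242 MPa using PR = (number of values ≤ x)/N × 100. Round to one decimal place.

N = 8.
Strictly below 242: 0. Equal to 242: 1.
PR = 1/8 × 100 = 12.5

12.5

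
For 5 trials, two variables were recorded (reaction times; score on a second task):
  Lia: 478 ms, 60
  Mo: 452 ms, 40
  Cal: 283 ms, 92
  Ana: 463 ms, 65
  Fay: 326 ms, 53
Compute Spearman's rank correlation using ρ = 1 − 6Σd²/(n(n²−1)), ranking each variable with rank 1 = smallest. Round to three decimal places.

Ranks of variable 1: 5, 3, 1, 4, 2
Ranks of variable 2: 3, 1, 5, 4, 2
d = r₁ − r₂: 2, 2, -4, 0, 0
d²: 4, 4, 16, 0, 0; Σd² = 24
ρ = 1 − 6·24/(5·24) = 1 − 144/120 = -0.200

-0.200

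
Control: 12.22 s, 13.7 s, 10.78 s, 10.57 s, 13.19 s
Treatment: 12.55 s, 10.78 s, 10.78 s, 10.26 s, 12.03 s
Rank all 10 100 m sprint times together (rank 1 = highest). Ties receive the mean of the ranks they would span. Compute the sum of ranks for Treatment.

32

Sorted (descending): 13.7, 13.19, 12.55, 12.22, 12.03, 10.78, 10.78, 10.78, 10.57, 10.26
The 3 values of 10.78 occupy positions 6–8 → average rank 7.
Treatment values → pooled ranks: 12.55→3, 10.78→7, 10.78→7, 10.26→10, 12.03→5
Rank sum = 3 + 7 + 7 + 10 + 5 = 32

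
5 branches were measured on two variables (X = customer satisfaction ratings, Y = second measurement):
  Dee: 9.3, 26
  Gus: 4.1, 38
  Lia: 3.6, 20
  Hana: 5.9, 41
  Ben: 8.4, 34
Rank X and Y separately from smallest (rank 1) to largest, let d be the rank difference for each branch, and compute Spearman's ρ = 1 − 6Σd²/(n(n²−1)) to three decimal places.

Ranks of variable 1: 5, 2, 1, 3, 4
Ranks of variable 2: 2, 4, 1, 5, 3
d = r₁ − r₂: 3, -2, 0, -2, 1
d²: 9, 4, 0, 4, 1; Σd² = 18
ρ = 1 − 6·18/(5·24) = 1 − 108/120 = 0.100

0.100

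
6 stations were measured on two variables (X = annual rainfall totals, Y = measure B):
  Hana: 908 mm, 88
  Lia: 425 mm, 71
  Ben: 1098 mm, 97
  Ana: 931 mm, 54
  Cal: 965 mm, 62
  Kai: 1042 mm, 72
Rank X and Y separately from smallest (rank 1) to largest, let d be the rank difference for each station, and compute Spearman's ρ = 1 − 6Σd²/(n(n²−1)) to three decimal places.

0.371

Ranks of variable 1: 2, 1, 6, 3, 4, 5
Ranks of variable 2: 5, 3, 6, 1, 2, 4
d = r₁ − r₂: -3, -2, 0, 2, 2, 1
d²: 9, 4, 0, 4, 4, 1; Σd² = 22
ρ = 1 − 6·22/(6·35) = 1 − 132/210 = 0.371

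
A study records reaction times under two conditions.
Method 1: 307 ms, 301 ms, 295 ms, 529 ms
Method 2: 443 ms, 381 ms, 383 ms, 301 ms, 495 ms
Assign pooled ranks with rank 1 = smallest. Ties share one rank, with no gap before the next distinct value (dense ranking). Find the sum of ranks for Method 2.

Sorted (ascending): 295, 301, 301, 307, 381, 383, 443, 495, 529
The 2 values of 301 share dense rank 2.
Remaining distinct values take the next consecutive integers.
Method 2 values → pooled ranks: 443→6, 381→4, 383→5, 301→2, 495→7
Rank sum = 6 + 4 + 5 + 2 + 7 = 24

24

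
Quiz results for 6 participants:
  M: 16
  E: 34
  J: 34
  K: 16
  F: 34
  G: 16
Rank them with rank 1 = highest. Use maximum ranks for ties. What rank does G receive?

6

Sorted (descending): 34, 34, 34, 16, 16, 16
The 3 values of 34 occupy positions 1–3 → each gets rank 3.
The 3 values of 16 occupy positions 4–6 → each gets rank 6.
G has value 16 → rank 6.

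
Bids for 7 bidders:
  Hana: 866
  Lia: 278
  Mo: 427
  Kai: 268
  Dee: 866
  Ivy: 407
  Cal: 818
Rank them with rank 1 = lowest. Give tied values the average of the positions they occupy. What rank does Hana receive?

Sorted (ascending): 268, 278, 407, 427, 818, 866, 866
The 2 values of 866 occupy positions 6–7 → average rank (6+7)/2 = 6.5.
Hana has value 866 → rank 6.5.

6.5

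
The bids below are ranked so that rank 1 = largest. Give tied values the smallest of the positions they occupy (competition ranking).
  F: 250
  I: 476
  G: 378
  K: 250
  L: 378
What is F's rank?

Sorted (descending): 476, 378, 378, 250, 250
The 2 values of 378 occupy positions 2–3 → each gets rank 2.
The 2 values of 250 occupy positions 4–5 → each gets rank 4.
F has value 250 → rank 4.

4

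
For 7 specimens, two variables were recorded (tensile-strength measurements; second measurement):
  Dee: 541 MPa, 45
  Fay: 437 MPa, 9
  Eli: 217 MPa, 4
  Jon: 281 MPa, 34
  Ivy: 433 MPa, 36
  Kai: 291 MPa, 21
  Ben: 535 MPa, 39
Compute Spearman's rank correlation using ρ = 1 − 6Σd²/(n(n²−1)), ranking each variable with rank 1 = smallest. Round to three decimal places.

0.750

Ranks of variable 1: 7, 5, 1, 2, 4, 3, 6
Ranks of variable 2: 7, 2, 1, 4, 5, 3, 6
d = r₁ − r₂: 0, 3, 0, -2, -1, 0, 0
d²: 0, 9, 0, 4, 1, 0, 0; Σd² = 14
ρ = 1 − 6·14/(7·48) = 1 − 84/336 = 0.750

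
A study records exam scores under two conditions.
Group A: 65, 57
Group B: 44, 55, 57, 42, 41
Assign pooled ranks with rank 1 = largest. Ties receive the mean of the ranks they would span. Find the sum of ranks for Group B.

Sorted (descending): 65, 57, 57, 55, 44, 42, 41
The 2 values of 57 occupy positions 2–3 → average rank (2+3)/2 = 2.5.
Group B values → pooled ranks: 44→5, 55→4, 57→2.5, 42→6, 41→7
Rank sum = 5 + 4 + 2.5 + 6 + 7 = 24.5

24.5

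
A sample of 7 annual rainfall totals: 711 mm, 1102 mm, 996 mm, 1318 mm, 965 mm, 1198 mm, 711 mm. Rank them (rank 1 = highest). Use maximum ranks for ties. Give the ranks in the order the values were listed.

Sorted (descending): 1318, 1198, 1102, 996, 965, 711, 711
The 2 values of 711 occupy positions 6–7 → each gets rank 7.

7, 3, 4, 1, 5, 2, 7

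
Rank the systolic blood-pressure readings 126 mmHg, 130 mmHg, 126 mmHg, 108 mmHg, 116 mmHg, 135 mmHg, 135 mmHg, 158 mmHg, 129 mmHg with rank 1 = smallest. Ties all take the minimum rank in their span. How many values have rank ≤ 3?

4

Sorted (ascending): 108, 116, 126, 126, 129, 130, 135, 135, 158
The 2 values of 126 occupy positions 3–4 → each gets rank 3.
The 2 values of 135 occupy positions 7–8 → each gets rank 7.
Ranks ≤ 3: {1, 2, 3, 3} → 4 values.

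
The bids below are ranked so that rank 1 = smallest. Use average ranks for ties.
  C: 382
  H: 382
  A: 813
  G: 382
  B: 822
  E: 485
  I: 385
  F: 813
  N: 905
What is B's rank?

Sorted (ascending): 382, 382, 382, 385, 485, 813, 813, 822, 905
The 3 values of 382 occupy positions 1–3 → average rank 2.
The 2 values of 813 occupy positions 6–7 → average rank (6+7)/2 = 6.5.
B has value 822 → rank 8.

8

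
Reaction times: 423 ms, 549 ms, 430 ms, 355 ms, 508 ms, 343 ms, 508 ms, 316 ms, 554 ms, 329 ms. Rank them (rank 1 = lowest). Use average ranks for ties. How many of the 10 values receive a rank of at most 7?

6

Sorted (ascending): 316, 329, 343, 355, 423, 430, 508, 508, 549, 554
The 2 values of 508 occupy positions 7–8 → average rank (7+8)/2 = 7.5.
Ranks ≤ 7: {1, 2, 3, 4, 5, 6} → 6 values.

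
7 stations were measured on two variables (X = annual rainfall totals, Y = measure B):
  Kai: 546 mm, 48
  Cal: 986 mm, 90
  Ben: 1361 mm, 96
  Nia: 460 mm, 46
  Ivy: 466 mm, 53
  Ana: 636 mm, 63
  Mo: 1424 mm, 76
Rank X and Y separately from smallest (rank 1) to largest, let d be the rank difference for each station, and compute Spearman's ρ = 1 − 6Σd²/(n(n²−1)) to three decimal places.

Ranks of variable 1: 3, 5, 6, 1, 2, 4, 7
Ranks of variable 2: 2, 6, 7, 1, 3, 4, 5
d = r₁ − r₂: 1, -1, -1, 0, -1, 0, 2
d²: 1, 1, 1, 0, 1, 0, 4; Σd² = 8
ρ = 1 − 6·8/(7·48) = 1 − 48/336 = 0.857

0.857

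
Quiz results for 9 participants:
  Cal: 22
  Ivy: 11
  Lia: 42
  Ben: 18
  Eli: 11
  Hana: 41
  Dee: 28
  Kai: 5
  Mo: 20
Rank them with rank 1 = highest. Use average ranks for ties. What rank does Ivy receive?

7.5

Sorted (descending): 42, 41, 28, 22, 20, 18, 11, 11, 5
The 2 values of 11 occupy positions 7–8 → average rank (7+8)/2 = 7.5.
Ivy has value 11 → rank 7.5.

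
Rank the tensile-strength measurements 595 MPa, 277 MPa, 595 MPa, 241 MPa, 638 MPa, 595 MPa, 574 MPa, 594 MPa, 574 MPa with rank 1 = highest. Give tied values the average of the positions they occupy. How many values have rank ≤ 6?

5

Sorted (descending): 638, 595, 595, 595, 594, 574, 574, 277, 241
The 3 values of 595 occupy positions 2–4 → average rank 3.
The 2 values of 574 occupy positions 6–7 → average rank (6+7)/2 = 6.5.
Ranks ≤ 6: {1, 3, 3, 3, 5} → 5 values.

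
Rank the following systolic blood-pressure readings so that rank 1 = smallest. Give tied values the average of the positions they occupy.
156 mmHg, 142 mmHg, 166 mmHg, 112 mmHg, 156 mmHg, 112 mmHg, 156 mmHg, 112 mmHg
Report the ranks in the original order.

Sorted (ascending): 112, 112, 112, 142, 156, 156, 156, 166
The 3 values of 112 occupy positions 1–3 → average rank 2.
The 3 values of 156 occupy positions 5–7 → average rank 6.

6, 4, 8, 2, 6, 2, 6, 2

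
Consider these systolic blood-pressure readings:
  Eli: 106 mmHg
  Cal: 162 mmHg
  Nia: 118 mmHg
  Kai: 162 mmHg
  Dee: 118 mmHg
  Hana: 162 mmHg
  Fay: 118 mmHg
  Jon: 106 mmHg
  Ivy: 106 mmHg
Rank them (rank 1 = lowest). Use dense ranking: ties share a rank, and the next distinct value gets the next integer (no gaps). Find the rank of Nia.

Sorted (ascending): 106, 106, 106, 118, 118, 118, 162, 162, 162
The 3 values of 106 share dense rank 1.
The 3 values of 118 share dense rank 2.
The 3 values of 162 share dense rank 3.
Nia has value 118 mmHg → rank 2.

2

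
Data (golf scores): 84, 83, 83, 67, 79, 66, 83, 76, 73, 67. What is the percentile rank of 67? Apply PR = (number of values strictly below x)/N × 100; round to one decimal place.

N = 10.
Strictly below 67: 1. Equal to 67: 2.
PR = 1/10 × 100 = 10.0

10.0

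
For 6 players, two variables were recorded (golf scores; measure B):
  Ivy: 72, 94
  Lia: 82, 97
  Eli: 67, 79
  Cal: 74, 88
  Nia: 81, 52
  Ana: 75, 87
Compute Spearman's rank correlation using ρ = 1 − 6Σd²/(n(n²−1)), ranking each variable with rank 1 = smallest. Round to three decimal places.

0.200

Ranks of variable 1: 2, 6, 1, 3, 5, 4
Ranks of variable 2: 5, 6, 2, 4, 1, 3
d = r₁ − r₂: -3, 0, -1, -1, 4, 1
d²: 9, 0, 1, 1, 16, 1; Σd² = 28
ρ = 1 − 6·28/(6·35) = 1 − 168/210 = 0.200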